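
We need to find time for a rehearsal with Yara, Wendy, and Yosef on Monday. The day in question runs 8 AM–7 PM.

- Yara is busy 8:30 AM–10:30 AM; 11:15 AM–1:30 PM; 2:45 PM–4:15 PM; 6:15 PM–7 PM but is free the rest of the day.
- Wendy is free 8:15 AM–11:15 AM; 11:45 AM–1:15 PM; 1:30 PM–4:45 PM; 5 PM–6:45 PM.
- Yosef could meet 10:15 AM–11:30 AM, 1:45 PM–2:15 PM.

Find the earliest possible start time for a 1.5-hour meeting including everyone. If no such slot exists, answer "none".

none

Yara free: 08:00-08:30, 10:30-11:15, 13:30-14:45, 16:15-18:15 (invert busy blocks within the working day).
Wendy free: 08:15-11:15, 11:45-13:15, 13:30-16:45, 17:00-18:45.
Yosef free: 10:15-11:30, 13:45-14:15.
Yara ∩ Wendy: 08:15-08:30, 10:30-11:15, 13:30-14:45, 16:15-16:45, 17:00-18:15.
Yara ∩ Wendy ∩ Yosef: 10:30-11:15, 13:45-14:15.
No common window is at least 90 minutes long.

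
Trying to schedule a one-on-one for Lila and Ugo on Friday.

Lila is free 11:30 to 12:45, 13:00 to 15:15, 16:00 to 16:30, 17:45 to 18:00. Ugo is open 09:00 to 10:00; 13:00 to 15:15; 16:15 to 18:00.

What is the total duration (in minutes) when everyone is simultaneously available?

Lila ∩ Ugo: 13:00-15:15, 16:15-16:30, 17:45-18:00.
Summing the common windows: 135 + 15 + 15 = 165 minutes.

165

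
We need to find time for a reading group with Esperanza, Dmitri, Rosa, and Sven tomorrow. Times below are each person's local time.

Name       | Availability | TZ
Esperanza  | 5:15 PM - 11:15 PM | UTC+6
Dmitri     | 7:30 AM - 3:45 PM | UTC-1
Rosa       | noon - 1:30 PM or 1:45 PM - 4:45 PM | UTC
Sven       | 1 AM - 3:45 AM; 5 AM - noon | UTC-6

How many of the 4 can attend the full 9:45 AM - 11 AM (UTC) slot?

1

Esperanza in UTC: 11:15-17:15 (subtract 6h to convert from UTC+6).
Dmitri in UTC: 08:30-16:45 (add 1h to convert from UTC-1).
Rosa in UTC: 12:00-13:30, 13:45-16:45.
Sven in UTC: 07:00-09:45, 11:00-18:00 (add 6h to convert from UTC-6).
Dmitri can make the full 09:45-11:00 slot — that's 1.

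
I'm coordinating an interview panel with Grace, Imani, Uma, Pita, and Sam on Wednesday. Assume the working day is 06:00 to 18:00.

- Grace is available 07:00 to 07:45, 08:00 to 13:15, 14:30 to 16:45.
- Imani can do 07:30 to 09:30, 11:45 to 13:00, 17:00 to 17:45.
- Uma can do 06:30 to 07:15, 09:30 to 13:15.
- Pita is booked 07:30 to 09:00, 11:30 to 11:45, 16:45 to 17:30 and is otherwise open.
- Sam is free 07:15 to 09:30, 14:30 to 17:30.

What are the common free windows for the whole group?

Grace free: 07:00-07:45, 08:00-13:15, 14:30-16:45.
Imani free: 07:30-09:30, 11:45-13:00, 17:00-17:45.
Uma free: 06:30-07:15, 09:30-13:15.
Pita free: 06:00-07:30, 09:00-11:30, 11:45-16:45, 17:30-18:00 (invert busy blocks within the working day).
Sam free: 07:15-09:30, 14:30-17:30.
Grace ∩ Imani: 07:30-07:45, 08:00-09:30, 11:45-13:00.
Grace ∩ Imani ∩ Uma: 11:45-13:00.
Grace ∩ Imani ∩ Uma ∩ Pita: 11:45-13:00.
Grace ∩ Imani ∩ Uma ∩ Pita ∩ Sam: ∅.
There is no time when everyone is free.

none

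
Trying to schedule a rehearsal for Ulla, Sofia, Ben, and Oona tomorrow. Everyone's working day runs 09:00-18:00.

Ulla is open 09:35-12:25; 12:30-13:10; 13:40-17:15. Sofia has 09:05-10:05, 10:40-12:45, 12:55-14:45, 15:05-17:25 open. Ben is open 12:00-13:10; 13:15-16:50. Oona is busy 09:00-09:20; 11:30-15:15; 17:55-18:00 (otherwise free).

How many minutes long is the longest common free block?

95

Ulla free: 09:35-12:25, 12:30-13:10, 13:40-17:15.
Sofia free: 09:05-10:05, 10:40-12:45, 12:55-14:45, 15:05-17:25.
Ben free: 12:00-13:10, 13:15-16:50.
Oona free: 09:20-11:30, 15:15-17:55 (invert busy blocks within the working day).
Ulla ∩ Sofia: 09:35-10:05, 10:40-12:25, 12:30-12:45, 12:55-13:10, 13:40-14:45, 15:05-17:15.
Ulla ∩ Sofia ∩ Ben: 12:00-12:25, 12:30-12:45, 12:55-13:10, 13:40-14:45, 15:05-16:50.
Ulla ∩ Sofia ∩ Ben ∩ Oona: 15:15-16:50.
The longest is 15:15-16:50 at 95 minutes.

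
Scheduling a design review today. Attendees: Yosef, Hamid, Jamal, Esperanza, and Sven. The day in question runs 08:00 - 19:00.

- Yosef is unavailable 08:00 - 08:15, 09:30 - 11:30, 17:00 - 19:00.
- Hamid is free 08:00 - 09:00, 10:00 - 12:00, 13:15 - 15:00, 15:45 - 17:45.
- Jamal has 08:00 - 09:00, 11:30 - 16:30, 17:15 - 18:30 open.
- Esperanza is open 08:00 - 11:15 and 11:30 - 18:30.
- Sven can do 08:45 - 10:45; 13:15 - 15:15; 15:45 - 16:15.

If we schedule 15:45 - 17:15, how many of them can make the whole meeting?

2

Yosef free: 08:15-09:30, 11:30-17:00 (invert busy blocks within the working day).
Hamid free: 08:00-09:00, 10:00-12:00, 13:15-15:00, 15:45-17:45.
Jamal free: 08:00-09:00, 11:30-16:30, 17:15-18:30.
Esperanza free: 08:00-11:15, 11:30-18:30.
Sven free: 08:45-10:45, 13:15-15:15, 15:45-16:15.
Hamid and Esperanza can make the full 15:45-17:15 slot — that's 2.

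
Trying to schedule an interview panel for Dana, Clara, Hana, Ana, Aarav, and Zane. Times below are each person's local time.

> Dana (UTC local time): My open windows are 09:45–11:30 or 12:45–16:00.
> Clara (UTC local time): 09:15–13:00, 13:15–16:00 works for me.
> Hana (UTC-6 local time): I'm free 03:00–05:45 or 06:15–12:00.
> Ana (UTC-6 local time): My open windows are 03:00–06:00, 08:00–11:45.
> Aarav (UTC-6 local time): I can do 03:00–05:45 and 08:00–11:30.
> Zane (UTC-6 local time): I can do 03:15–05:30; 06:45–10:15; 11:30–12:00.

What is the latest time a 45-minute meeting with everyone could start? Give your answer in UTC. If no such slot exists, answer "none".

15:15

Dana in UTC: 09:45-11:30, 12:45-16:00.
Clara in UTC: 09:15-13:00, 13:15-16:00.
Hana in UTC: 09:00-11:45, 12:15-18:00 (add 6h to convert from UTC-6).
Ana in UTC: 09:00-12:00, 14:00-17:45 (add 6h to convert from UTC-6).
Aarav in UTC: 09:00-11:45, 14:00-17:30 (add 6h to convert from UTC-6).
Zane in UTC: 09:15-11:30, 12:45-16:15, 17:30-18:00 (add 6h to convert from UTC-6).
Dana ∩ Clara: 09:45-11:30, 12:45-13:00, 13:15-16:00.
Dana ∩ Clara ∩ Hana: 09:45-11:30, 12:45-13:00, 13:15-16:00.
Dana ∩ Clara ∩ Hana ∩ Ana: 09:45-11:30, 14:00-16:00.
Dana ∩ Clara ∩ Hana ∩ Ana ∩ Aarav: 09:45-11:30, 14:00-16:00.
Dana ∩ Clara ∩ Hana ∩ Ana ∩ Aarav ∩ Zane: 09:45-11:30, 14:00-16:00.
The last common window of at least 45 minutes is 14:00-16:00; a 45-minute meeting can start as late as 15:15 and still end by 16:00.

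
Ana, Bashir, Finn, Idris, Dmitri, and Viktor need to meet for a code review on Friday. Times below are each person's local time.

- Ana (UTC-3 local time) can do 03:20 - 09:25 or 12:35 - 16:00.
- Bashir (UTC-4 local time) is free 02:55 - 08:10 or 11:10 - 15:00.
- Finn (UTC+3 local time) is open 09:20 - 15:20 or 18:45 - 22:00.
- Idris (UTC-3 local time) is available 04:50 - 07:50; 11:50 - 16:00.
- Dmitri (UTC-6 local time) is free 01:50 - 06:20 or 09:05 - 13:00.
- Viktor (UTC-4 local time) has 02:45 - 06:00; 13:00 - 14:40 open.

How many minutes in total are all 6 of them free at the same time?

Ana in UTC: 06:20-12:25, 15:35-19:00 (add 3h to convert from UTC-3).
Bashir in UTC: 06:55-12:10, 15:10-19:00 (add 4h to convert from UTC-4).
Finn in UTC: 06:20-12:20, 15:45-19:00 (subtract 3h to convert from UTC+3).
Idris in UTC: 07:50-10:50, 14:50-19:00 (add 3h to convert from UTC-3).
Dmitri in UTC: 07:50-12:20, 15:05-19:00 (add 6h to convert from UTC-6).
Viktor in UTC: 06:45-10:00, 17:00-18:40 (add 4h to convert from UTC-4).
Ana ∩ Bashir: 06:55-12:10, 15:35-19:00.
Ana ∩ Bashir ∩ Finn: 06:55-12:10, 15:45-19:00.
Ana ∩ Bashir ∩ Finn ∩ Idris: 07:50-10:50, 15:45-19:00.
Ana ∩ Bashir ∩ Finn ∩ Idris ∩ Dmitri: 07:50-10:50, 15:45-19:00.
Ana ∩ Bashir ∩ Finn ∩ Idris ∩ Dmitri ∩ Viktor: 07:50-10:00, 17:00-18:40.
So the common availability across everyone is 07:50-10:00, 17:00-18:40.
Summing the common windows: 130 + 100 = 230 minutes.

230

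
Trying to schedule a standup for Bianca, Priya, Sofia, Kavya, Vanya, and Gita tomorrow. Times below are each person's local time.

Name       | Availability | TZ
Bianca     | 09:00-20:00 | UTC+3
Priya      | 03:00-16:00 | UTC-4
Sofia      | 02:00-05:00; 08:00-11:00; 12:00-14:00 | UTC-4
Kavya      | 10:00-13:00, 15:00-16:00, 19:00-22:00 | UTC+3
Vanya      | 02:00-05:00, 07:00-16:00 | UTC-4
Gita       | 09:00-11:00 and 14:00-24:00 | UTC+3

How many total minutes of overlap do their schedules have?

Bianca in UTC: 06:00-17:00 (subtract 3h to convert from UTC+3).
Priya in UTC: 07:00-20:00 (add 4h to convert from UTC-4).
Sofia in UTC: 06:00-09:00, 12:00-15:00, 16:00-18:00 (add 4h to convert from UTC-4).
Kavya in UTC: 07:00-10:00, 12:00-13:00, 16:00-19:00 (subtract 3h to convert from UTC+3).
Vanya in UTC: 06:00-09:00, 11:00-20:00 (add 4h to convert from UTC-4).
Gita in UTC: 06:00-08:00, 11:00-21:00 (subtract 3h to convert from UTC+3).
Bianca ∩ Priya: 07:00-17:00.
Bianca ∩ Priya ∩ Sofia: 07:00-09:00, 12:00-15:00, 16:00-17:00.
Bianca ∩ Priya ∩ Sofia ∩ Kavya: 07:00-09:00, 12:00-13:00, 16:00-17:00.
Bianca ∩ Priya ∩ Sofia ∩ Kavya ∩ Vanya: 07:00-09:00, 12:00-13:00, 16:00-17:00.
Bianca ∩ Priya ∩ Sofia ∩ Kavya ∩ Vanya ∩ Gita: 07:00-08:00, 12:00-13:00, 16:00-17:00.
Summing the common windows: 60 + 60 + 60 = 180 minutes.

180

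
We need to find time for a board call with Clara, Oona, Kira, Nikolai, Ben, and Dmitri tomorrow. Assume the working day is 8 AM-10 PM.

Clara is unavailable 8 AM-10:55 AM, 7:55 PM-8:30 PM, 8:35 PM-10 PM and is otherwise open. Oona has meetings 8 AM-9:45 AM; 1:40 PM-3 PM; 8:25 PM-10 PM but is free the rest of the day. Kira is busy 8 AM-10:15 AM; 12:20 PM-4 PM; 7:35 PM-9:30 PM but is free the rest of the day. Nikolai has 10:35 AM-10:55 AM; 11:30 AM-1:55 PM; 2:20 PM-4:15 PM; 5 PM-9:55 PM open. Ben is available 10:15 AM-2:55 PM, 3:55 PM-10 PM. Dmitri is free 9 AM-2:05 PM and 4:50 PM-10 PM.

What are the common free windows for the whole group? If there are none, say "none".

11:30-12:20, 17:00-19:35

Clara free: 10:55-19:55, 20:30-20:35 (invert busy blocks within the working day).
Oona free: 09:45-13:40, 15:00-20:25 (invert busy blocks within the working day).
Kira free: 10:15-12:20, 16:00-19:35, 21:30-22:00 (invert busy blocks within the working day).
Nikolai free: 10:35-10:55, 11:30-13:55, 14:20-16:15, 17:00-21:55.
Ben free: 10:15-14:55, 15:55-22:00.
Dmitri free: 09:00-14:05, 16:50-22:00.
Clara ∩ Oona: 10:55-13:40, 15:00-19:55.
Clara ∩ Oona ∩ Kira: 10:55-12:20, 16:00-19:35.
Clara ∩ Oona ∩ Kira ∩ Nikolai: 11:30-12:20, 16:00-16:15, 17:00-19:35.
Clara ∩ Oona ∩ Kira ∩ Nikolai ∩ Ben: 11:30-12:20, 16:00-16:15, 17:00-19:35.
Clara ∩ Oona ∩ Kira ∩ Nikolai ∩ Ben ∩ Dmitri: 11:30-12:20, 17:00-19:35.
Those are the intersection windows.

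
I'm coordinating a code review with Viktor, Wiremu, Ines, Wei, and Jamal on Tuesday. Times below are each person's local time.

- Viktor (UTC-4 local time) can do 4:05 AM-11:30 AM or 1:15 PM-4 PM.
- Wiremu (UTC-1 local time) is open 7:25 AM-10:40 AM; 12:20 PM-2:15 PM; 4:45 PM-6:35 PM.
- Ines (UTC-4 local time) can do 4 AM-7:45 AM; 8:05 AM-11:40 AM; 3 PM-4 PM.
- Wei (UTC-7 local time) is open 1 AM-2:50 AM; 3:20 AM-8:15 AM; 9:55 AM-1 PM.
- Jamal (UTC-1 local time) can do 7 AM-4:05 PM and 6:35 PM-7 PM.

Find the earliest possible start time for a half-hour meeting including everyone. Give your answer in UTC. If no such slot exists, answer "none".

Viktor in UTC: 08:05-15:30, 17:15-20:00 (add 4h to convert from UTC-4).
Wiremu in UTC: 08:25-11:40, 13:20-15:15, 17:45-19:35 (add 1h to convert from UTC-1).
Ines in UTC: 08:00-11:45, 12:05-15:40, 19:00-20:00 (add 4h to convert from UTC-4).
Wei in UTC: 08:00-09:50, 10:20-15:15, 16:55-20:00 (add 7h to convert from UTC-7).
Jamal in UTC: 08:00-17:05, 19:35-20:00 (add 1h to convert from UTC-1).
Viktor ∩ Wiremu: 08:25-11:40, 13:20-15:15, 17:45-19:35.
Viktor ∩ Wiremu ∩ Ines: 08:25-11:40, 13:20-15:15, 19:00-19:35.
Viktor ∩ Wiremu ∩ Ines ∩ Wei: 08:25-09:50, 10:20-11:40, 13:20-15:15, 19:00-19:35.
Viktor ∩ Wiremu ∩ Ines ∩ Wei ∩ Jamal: 08:25-09:50, 10:20-11:40, 13:20-15:15.
So the common availability across everyone is 08:25-09:50, 10:20-11:40, 13:20-15:15.
The first common window of at least 30 minutes is 08:25-09:50, so the earliest start is 08:25.

08:25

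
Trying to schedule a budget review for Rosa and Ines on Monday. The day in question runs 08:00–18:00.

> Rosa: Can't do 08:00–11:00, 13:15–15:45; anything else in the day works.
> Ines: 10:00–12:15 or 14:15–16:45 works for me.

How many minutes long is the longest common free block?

Rosa free: 11:00-13:15, 15:45-18:00 (invert busy blocks within the working day).
Ines free: 10:00-12:15, 14:15-16:45.
Rosa ∩ Ines: 11:00-12:15, 15:45-16:45.
The longest is 11:00-12:15 at 75 minutes.

75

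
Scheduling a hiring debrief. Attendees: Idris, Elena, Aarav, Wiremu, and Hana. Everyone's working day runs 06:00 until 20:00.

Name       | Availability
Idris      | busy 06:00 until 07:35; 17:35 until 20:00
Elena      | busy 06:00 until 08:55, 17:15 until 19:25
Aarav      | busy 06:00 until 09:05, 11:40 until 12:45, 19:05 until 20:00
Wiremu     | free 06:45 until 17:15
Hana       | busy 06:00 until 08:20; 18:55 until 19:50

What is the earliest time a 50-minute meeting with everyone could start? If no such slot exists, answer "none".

09:05

Idris free: 07:35-17:35 (invert busy blocks within the working day).
Elena free: 08:55-17:15, 19:25-20:00 (invert busy blocks within the working day).
Aarav free: 09:05-11:40, 12:45-19:05 (invert busy blocks within the working day).
Wiremu free: 06:45-17:15.
Hana free: 08:20-18:55, 19:50-20:00 (invert busy blocks within the working day).
Idris ∩ Elena: 08:55-17:15.
Idris ∩ Elena ∩ Aarav: 09:05-11:40, 12:45-17:15.
Idris ∩ Elena ∩ Aarav ∩ Wiremu: 09:05-11:40, 12:45-17:15.
Idris ∩ Elena ∩ Aarav ∩ Wiremu ∩ Hana: 09:05-11:40, 12:45-17:15.
The first common window of at least 50 minutes is 09:05-11:40, so the earliest start is 09:05.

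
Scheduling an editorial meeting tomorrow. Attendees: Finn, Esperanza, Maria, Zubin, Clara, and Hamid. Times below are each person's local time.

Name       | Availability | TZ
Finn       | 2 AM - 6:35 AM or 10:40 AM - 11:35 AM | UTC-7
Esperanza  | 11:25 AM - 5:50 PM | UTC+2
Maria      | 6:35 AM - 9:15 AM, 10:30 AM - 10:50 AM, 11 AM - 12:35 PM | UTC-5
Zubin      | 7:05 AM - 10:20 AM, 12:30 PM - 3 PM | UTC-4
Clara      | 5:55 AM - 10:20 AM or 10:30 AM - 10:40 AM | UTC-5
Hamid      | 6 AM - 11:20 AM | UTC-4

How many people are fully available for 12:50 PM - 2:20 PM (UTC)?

4

Finn in UTC: 09:00-13:35, 17:40-18:35 (add 7h to convert from UTC-7).
Esperanza in UTC: 09:25-15:50 (subtract 2h to convert from UTC+2).
Maria in UTC: 11:35-14:15, 15:30-15:50, 16:00-17:35 (add 5h to convert from UTC-5).
Zubin in UTC: 11:05-14:20, 16:30-19:00 (add 4h to convert from UTC-4).
Clara in UTC: 10:55-15:20, 15:30-15:40 (add 5h to convert from UTC-5).
Hamid in UTC: 10:00-15:20 (add 4h to convert from UTC-4).
Esperanza, Zubin, Clara, and Hamid can make the full 12:50-14:20 slot — that's 4.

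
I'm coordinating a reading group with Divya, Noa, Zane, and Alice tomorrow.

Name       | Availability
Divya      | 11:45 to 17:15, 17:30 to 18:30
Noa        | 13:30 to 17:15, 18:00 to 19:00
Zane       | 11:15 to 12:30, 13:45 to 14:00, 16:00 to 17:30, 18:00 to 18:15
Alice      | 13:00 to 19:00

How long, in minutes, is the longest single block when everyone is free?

75

Divya ∩ Noa: 13:30-17:15, 18:00-18:30.
Divya ∩ Noa ∩ Zane: 13:45-14:00, 16:00-17:15, 18:00-18:15.
Divya ∩ Noa ∩ Zane ∩ Alice: 13:45-14:00, 16:00-17:15, 18:00-18:15.
So the common availability across everyone is 13:45-14:00, 16:00-17:15, 18:00-18:15.
The longest is 16:00-17:15 at 75 minutes.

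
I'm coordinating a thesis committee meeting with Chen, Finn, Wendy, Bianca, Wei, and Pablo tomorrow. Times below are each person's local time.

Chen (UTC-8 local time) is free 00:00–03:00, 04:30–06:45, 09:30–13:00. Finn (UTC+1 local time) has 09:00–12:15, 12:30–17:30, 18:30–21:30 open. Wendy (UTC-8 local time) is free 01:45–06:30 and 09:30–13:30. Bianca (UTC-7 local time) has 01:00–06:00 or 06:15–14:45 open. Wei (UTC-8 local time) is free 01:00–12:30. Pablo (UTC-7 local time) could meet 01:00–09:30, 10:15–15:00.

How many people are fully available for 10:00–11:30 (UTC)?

4

Chen in UTC: 08:00-11:00, 12:30-14:45, 17:30-21:00 (add 8h to convert from UTC-8).
Finn in UTC: 08:00-11:15, 11:30-16:30, 17:30-20:30 (subtract 1h to convert from UTC+1).
Wendy in UTC: 09:45-14:30, 17:30-21:30 (add 8h to convert from UTC-8).
Bianca in UTC: 08:00-13:00, 13:15-21:45 (add 7h to convert from UTC-7).
Wei in UTC: 09:00-20:30 (add 8h to convert from UTC-8).
Pablo in UTC: 08:00-16:30, 17:15-22:00 (add 7h to convert from UTC-7).
Wendy, Bianca, Wei, and Pablo can make the full 10:00-11:30 slot — that's 4.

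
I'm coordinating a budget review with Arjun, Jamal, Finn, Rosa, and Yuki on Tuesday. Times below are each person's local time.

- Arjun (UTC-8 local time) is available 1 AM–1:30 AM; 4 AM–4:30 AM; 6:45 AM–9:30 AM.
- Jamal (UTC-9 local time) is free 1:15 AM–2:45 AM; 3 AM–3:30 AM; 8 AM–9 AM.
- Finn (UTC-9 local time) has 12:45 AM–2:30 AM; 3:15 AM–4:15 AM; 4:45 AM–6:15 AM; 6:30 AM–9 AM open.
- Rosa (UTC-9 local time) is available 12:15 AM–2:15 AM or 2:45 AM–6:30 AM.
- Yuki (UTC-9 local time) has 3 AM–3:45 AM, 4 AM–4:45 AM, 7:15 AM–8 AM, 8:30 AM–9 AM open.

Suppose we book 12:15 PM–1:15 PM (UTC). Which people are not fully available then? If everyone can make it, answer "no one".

Arjun, Jamal, Yuki

Arjun in UTC: 09:00-09:30, 12:00-12:30, 14:45-17:30 (add 8h to convert from UTC-8).
Jamal in UTC: 10:15-11:45, 12:00-12:30, 17:00-18:00 (add 9h to convert from UTC-9).
Finn in UTC: 09:45-11:30, 12:15-13:15, 13:45-15:15, 15:30-18:00 (add 9h to convert from UTC-9).
Rosa in UTC: 09:15-11:15, 11:45-15:30 (add 9h to convert from UTC-9).
Yuki in UTC: 12:00-12:45, 13:00-13:45, 16:15-17:00, 17:30-18:00 (add 9h to convert from UTC-9).
Arjun: not fully free for 12:15-13:15. Jamal: not fully free for 12:15-13:15. Finn: free for 12:15-13:15. Rosa: free for 12:15-13:15. Yuki: not fully free for 12:15-13:15.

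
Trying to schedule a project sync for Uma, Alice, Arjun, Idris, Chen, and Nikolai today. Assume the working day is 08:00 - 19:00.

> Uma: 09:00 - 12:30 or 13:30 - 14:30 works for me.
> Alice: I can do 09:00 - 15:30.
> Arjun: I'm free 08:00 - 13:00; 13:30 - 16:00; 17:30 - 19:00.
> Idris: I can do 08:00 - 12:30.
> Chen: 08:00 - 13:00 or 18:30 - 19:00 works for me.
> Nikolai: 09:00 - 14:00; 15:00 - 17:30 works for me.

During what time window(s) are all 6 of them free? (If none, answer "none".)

Uma ∩ Alice: 09:00-12:30, 13:30-14:30.
Uma ∩ Alice ∩ Arjun: 09:00-12:30, 13:30-14:30.
Uma ∩ Alice ∩ Arjun ∩ Idris: 09:00-12:30.
Uma ∩ Alice ∩ Arjun ∩ Idris ∩ Chen: 09:00-12:30.
Uma ∩ Alice ∩ Arjun ∩ Idris ∩ Chen ∩ Nikolai: 09:00-12:30.

09:00-12:30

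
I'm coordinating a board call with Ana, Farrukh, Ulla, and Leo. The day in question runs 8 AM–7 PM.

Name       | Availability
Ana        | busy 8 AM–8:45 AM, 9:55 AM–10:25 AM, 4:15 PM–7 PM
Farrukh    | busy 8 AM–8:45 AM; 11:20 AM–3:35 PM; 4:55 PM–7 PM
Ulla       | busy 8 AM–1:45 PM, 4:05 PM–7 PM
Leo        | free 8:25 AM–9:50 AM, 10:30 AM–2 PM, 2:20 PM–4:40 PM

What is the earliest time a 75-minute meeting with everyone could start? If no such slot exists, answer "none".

Ana free: 08:45-09:55, 10:25-16:15 (invert busy blocks within the working day).
Farrukh free: 08:45-11:20, 15:35-16:55 (invert busy blocks within the working day).
Ulla free: 13:45-16:05 (invert busy blocks within the working day).
Leo free: 08:25-09:50, 10:30-14:00, 14:20-16:40.
Ana ∩ Farrukh: 08:45-09:55, 10:25-11:20, 15:35-16:15.
Ana ∩ Farrukh ∩ Ulla: 15:35-16:05.
Ana ∩ Farrukh ∩ Ulla ∩ Leo: 15:35-16:05.
Those are the intersection windows.
No common window is at least 75 minutes long.

none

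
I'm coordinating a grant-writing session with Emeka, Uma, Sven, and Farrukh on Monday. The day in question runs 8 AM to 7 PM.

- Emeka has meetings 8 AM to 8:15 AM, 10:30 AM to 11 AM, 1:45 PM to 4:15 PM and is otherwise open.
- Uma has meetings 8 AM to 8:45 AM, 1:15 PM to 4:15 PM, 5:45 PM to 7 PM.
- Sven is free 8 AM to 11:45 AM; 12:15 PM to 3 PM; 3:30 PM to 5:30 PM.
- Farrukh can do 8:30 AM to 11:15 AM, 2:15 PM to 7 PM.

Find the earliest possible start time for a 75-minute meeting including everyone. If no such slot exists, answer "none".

Emeka free: 08:15-10:30, 11:00-13:45, 16:15-19:00 (invert busy blocks within the working day).
Uma free: 08:45-13:15, 16:15-17:45 (invert busy blocks within the working day).
Sven free: 08:00-11:45, 12:15-15:00, 15:30-17:30.
Farrukh free: 08:30-11:15, 14:15-19:00.
Emeka ∩ Uma: 08:45-10:30, 11:00-13:15, 16:15-17:45.
Emeka ∩ Uma ∩ Sven: 08:45-10:30, 11:00-11:45, 12:15-13:15, 16:15-17:30.
Emeka ∩ Uma ∩ Sven ∩ Farrukh: 08:45-10:30, 11:00-11:15, 16:15-17:30.
The first common window of at least 75 minutes is 08:45-10:30, so the earliest start is 08:45.

08:45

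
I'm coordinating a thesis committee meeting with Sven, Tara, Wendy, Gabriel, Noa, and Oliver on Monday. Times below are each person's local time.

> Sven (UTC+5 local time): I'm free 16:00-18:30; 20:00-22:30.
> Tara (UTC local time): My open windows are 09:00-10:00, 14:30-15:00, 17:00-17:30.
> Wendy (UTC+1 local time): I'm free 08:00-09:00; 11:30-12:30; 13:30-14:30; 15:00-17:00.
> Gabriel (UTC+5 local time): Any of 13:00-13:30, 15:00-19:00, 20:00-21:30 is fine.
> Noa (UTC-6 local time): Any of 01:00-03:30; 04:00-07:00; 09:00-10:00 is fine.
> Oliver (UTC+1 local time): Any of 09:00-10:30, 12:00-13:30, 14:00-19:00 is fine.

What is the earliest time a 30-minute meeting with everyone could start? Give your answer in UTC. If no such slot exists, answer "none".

Sven in UTC: 11:00-13:30, 15:00-17:30 (subtract 5h to convert from UTC+5).
Tara in UTC: 09:00-10:00, 14:30-15:00, 17:00-17:30.
Wendy in UTC: 07:00-08:00, 10:30-11:30, 12:30-13:30, 14:00-16:00 (subtract 1h to convert from UTC+1).
Gabriel in UTC: 08:00-08:30, 10:00-14:00, 15:00-16:30 (subtract 5h to convert from UTC+5).
Noa in UTC: 07:00-09:30, 10:00-13:00, 15:00-16:00 (add 6h to convert from UTC-6).
Oliver in UTC: 08:00-09:30, 11:00-12:30, 13:00-18:00 (subtract 1h to convert from UTC+1).
Sven ∩ Tara: 17:00-17:30.
Sven ∩ Tara ∩ Wendy: ∅.
Sven ∩ Tara ∩ Wendy ∩ Gabriel: ∅.
Sven ∩ Tara ∩ Wendy ∩ Gabriel ∩ Noa: ∅.
Sven ∩ Tara ∩ Wendy ∩ Gabriel ∩ Noa ∩ Oliver: ∅.
There is no time when everyone is free.
No common window is at least 30 minutes long.

none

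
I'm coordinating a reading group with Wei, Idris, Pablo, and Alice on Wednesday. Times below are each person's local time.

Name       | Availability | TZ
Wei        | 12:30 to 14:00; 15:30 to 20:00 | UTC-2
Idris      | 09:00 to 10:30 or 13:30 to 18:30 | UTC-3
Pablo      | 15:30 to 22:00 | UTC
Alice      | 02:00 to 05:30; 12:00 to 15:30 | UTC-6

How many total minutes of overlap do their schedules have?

210

Wei in UTC: 14:30-16:00, 17:30-22:00 (add 2h to convert from UTC-2).
Idris in UTC: 12:00-13:30, 16:30-21:30 (add 3h to convert from UTC-3).
Pablo in UTC: 15:30-22:00.
Alice in UTC: 08:00-11:30, 18:00-21:30 (add 6h to convert from UTC-6).
Wei ∩ Idris: 17:30-21:30.
Wei ∩ Idris ∩ Pablo: 17:30-21:30.
Wei ∩ Idris ∩ Pablo ∩ Alice: 18:00-21:30.
So the common availability across everyone is 18:00-21:30.
That's a single block of 210 minutes.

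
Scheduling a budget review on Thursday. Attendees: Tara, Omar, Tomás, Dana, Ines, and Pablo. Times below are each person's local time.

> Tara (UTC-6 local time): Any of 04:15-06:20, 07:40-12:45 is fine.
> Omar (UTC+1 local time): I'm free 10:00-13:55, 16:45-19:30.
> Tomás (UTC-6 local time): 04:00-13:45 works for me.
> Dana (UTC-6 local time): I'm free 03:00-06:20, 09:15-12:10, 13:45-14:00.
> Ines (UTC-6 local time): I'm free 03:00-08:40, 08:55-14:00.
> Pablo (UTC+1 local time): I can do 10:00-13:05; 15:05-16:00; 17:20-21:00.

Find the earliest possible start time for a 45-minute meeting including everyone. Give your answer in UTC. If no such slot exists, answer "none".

Tara in UTC: 10:15-12:20, 13:40-18:45 (add 6h to convert from UTC-6).
Omar in UTC: 09:00-12:55, 15:45-18:30 (subtract 1h to convert from UTC+1).
Tomás in UTC: 10:00-19:45 (add 6h to convert from UTC-6).
Dana in UTC: 09:00-12:20, 15:15-18:10, 19:45-20:00 (add 6h to convert from UTC-6).
Ines in UTC: 09:00-14:40, 14:55-20:00 (add 6h to convert from UTC-6).
Pablo in UTC: 09:00-12:05, 14:05-15:00, 16:20-20:00 (subtract 1h to convert from UTC+1).
Tara ∩ Omar: 10:15-12:20, 15:45-18:30.
Tara ∩ Omar ∩ Tomás: 10:15-12:20, 15:45-18:30.
Tara ∩ Omar ∩ Tomás ∩ Dana: 10:15-12:20, 15:45-18:10.
Tara ∩ Omar ∩ Tomás ∩ Dana ∩ Ines: 10:15-12:20, 15:45-18:10.
Tara ∩ Omar ∩ Tomás ∩ Dana ∩ Ines ∩ Pablo: 10:15-12:05, 16:20-18:10.
The first common window of at least 45 minutes is 10:15-12:05, so the earliest start is 10:15.

10:15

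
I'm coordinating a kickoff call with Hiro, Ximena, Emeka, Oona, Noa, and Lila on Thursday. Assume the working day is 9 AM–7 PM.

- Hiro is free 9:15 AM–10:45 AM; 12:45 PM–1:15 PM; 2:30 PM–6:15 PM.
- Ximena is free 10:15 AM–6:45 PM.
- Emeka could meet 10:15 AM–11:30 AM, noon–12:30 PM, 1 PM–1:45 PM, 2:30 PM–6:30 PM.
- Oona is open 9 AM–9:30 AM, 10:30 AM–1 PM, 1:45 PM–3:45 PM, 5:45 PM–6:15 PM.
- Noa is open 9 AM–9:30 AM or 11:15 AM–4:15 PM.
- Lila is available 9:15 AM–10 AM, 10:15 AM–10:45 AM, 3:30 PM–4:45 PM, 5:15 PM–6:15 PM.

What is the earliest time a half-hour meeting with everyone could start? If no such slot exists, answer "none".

none

Hiro ∩ Ximena: 10:15-10:45, 12:45-13:15, 14:30-18:15.
Hiro ∩ Ximena ∩ Emeka: 10:15-10:45, 13:00-13:15, 14:30-18:15.
Hiro ∩ Ximena ∩ Emeka ∩ Oona: 10:30-10:45, 14:30-15:45, 17:45-18:15.
Hiro ∩ Ximena ∩ Emeka ∩ Oona ∩ Noa: 14:30-15:45.
Hiro ∩ Ximena ∩ Emeka ∩ Oona ∩ Noa ∩ Lila: 15:30-15:45.
No common window is at least 30 minutes long.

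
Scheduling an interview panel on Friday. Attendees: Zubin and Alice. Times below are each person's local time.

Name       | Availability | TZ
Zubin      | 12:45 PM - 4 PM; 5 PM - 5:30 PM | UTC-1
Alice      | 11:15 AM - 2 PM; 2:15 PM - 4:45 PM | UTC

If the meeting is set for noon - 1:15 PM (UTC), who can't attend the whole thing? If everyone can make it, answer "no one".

Zubin in UTC: 13:45-17:00, 18:00-18:30 (add 1h to convert from UTC-1).
Alice in UTC: 11:15-14:00, 14:15-16:45.
Zubin: not fully free for 12:00-13:15. Alice: free for 12:00-13:15.

Zubin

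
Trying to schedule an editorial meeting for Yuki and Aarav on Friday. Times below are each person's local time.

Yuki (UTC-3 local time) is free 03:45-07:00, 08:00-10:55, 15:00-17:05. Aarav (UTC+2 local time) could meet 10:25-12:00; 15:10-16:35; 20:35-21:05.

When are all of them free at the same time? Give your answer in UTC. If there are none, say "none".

Yuki in UTC: 06:45-10:00, 11:00-13:55, 18:00-20:05 (add 3h to convert from UTC-3).
Aarav in UTC: 08:25-10:00, 13:10-14:35, 18:35-19:05 (subtract 2h to convert from UTC+2).
Yuki ∩ Aarav: 08:25-10:00, 13:10-13:55, 18:35-19:05.

08:25-10:00, 13:10-13:55, 18:35-19:05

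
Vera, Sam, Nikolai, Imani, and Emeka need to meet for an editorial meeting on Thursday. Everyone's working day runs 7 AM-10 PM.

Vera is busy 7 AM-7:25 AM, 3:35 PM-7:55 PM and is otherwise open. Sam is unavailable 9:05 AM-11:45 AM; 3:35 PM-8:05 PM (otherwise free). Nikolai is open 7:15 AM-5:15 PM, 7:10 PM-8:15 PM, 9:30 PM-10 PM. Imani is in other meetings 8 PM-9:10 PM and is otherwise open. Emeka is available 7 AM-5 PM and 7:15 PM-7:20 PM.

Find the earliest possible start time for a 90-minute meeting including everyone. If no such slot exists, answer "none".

07:25

Vera free: 07:25-15:35, 19:55-22:00 (invert busy blocks within the working day).
Sam free: 07:00-09:05, 11:45-15:35, 20:05-22:00 (invert busy blocks within the working day).
Nikolai free: 07:15-17:15, 19:10-20:15, 21:30-22:00.
Imani free: 07:00-20:00, 21:10-22:00 (invert busy blocks within the working day).
Emeka free: 07:00-17:00, 19:15-19:20.
Vera ∩ Sam: 07:25-09:05, 11:45-15:35, 20:05-22:00.
Vera ∩ Sam ∩ Nikolai: 07:25-09:05, 11:45-15:35, 20:05-20:15, 21:30-22:00.
Vera ∩ Sam ∩ Nikolai ∩ Imani: 07:25-09:05, 11:45-15:35, 21:30-22:00.
Vera ∩ Sam ∩ Nikolai ∩ Imani ∩ Emeka: 07:25-09:05, 11:45-15:35.
The first common window of at least 90 minutes is 07:25-09:05, so the earliest start is 07:25.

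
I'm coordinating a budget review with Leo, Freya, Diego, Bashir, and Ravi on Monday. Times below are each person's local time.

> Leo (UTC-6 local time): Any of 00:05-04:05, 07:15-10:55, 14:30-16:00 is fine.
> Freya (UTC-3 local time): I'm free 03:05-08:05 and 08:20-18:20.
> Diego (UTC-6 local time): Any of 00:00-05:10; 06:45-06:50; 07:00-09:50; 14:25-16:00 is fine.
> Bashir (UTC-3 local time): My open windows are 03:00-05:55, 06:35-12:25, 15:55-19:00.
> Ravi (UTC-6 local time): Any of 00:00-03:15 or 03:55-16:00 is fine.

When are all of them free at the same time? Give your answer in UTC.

06:05-08:55, 09:55-10:05, 13:15-15:25, 20:30-21:20

Leo in UTC: 06:05-10:05, 13:15-16:55, 20:30-22:00 (add 6h to convert from UTC-6).
Freya in UTC: 06:05-11:05, 11:20-21:20 (add 3h to convert from UTC-3).
Diego in UTC: 06:00-11:10, 12:45-12:50, 13:00-15:50, 20:25-22:00 (add 6h to convert from UTC-6).
Bashir in UTC: 06:00-08:55, 09:35-15:25, 18:55-22:00 (add 3h to convert from UTC-3).
Ravi in UTC: 06:00-09:15, 09:55-22:00 (add 6h to convert from UTC-6).
Leo ∩ Freya: 06:05-10:05, 13:15-16:55, 20:30-21:20.
Leo ∩ Freya ∩ Diego: 06:05-10:05, 13:15-15:50, 20:30-21:20.
Leo ∩ Freya ∩ Diego ∩ Bashir: 06:05-08:55, 09:35-10:05, 13:15-15:25, 20:30-21:20.
Leo ∩ Freya ∩ Diego ∩ Bashir ∩ Ravi: 06:05-08:55, 09:55-10:05, 13:15-15:25, 20:30-21:20.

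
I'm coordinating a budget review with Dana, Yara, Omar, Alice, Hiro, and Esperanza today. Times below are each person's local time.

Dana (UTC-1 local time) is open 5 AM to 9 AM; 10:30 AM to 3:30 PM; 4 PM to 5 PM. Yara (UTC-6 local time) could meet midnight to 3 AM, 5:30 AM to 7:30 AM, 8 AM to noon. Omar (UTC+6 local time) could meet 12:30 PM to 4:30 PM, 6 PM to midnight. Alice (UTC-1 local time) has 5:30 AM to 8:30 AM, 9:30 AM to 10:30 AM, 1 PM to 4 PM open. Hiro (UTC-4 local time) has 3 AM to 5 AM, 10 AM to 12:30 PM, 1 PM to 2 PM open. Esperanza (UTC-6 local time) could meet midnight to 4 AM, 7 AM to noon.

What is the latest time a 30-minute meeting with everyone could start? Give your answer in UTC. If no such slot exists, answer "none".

16:00

Dana in UTC: 06:00-10:00, 11:30-16:30, 17:00-18:00 (add 1h to convert from UTC-1).
Yara in UTC: 06:00-09:00, 11:30-13:30, 14:00-18:00 (add 6h to convert from UTC-6).
Omar in UTC: 06:30-10:30, 12:00-18:00 (subtract 6h to convert from UTC+6).
Alice in UTC: 06:30-09:30, 10:30-11:30, 14:00-17:00 (add 1h to convert from UTC-1).
Hiro in UTC: 07:00-09:00, 14:00-16:30, 17:00-18:00 (add 4h to convert from UTC-4).
Esperanza in UTC: 06:00-10:00, 13:00-18:00 (add 6h to convert from UTC-6).
Dana ∩ Yara: 06:00-09:00, 11:30-13:30, 14:00-16:30, 17:00-18:00.
Dana ∩ Yara ∩ Omar: 06:30-09:00, 12:00-13:30, 14:00-16:30, 17:00-18:00.
Dana ∩ Yara ∩ Omar ∩ Alice: 06:30-09:00, 14:00-16:30.
Dana ∩ Yara ∩ Omar ∩ Alice ∩ Hiro: 07:00-09:00, 14:00-16:30.
Dana ∩ Yara ∩ Omar ∩ Alice ∩ Hiro ∩ Esperanza: 07:00-09:00, 14:00-16:30.
The last common window of at least 30 minutes is 14:00-16:30; a 30-minute meeting can start as late as 16:00 and still end by 16:30.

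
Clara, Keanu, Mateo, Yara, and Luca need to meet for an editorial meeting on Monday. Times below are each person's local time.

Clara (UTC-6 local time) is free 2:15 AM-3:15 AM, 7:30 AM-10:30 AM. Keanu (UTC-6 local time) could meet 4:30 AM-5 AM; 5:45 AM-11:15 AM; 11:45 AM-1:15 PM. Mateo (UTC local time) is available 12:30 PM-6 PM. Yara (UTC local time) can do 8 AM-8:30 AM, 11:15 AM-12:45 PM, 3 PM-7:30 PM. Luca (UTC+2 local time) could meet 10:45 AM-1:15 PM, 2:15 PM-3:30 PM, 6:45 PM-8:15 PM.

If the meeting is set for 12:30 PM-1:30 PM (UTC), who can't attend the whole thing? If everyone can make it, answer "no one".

Clara, Yara

Clara in UTC: 08:15-09:15, 13:30-16:30 (add 6h to convert from UTC-6).
Keanu in UTC: 10:30-11:00, 11:45-17:15, 17:45-19:15 (add 6h to convert from UTC-6).
Mateo in UTC: 12:30-18:00.
Yara in UTC: 08:00-08:30, 11:15-12:45, 15:00-19:30.
Luca in UTC: 08:45-11:15, 12:15-13:30, 16:45-18:15 (subtract 2h to convert from UTC+2).
Clara: not fully free for 12:30-13:30. Keanu: free for 12:30-13:30. Mateo: free for 12:30-13:30. Yara: not fully free for 12:30-13:30. Luca: free for 12:30-13:30.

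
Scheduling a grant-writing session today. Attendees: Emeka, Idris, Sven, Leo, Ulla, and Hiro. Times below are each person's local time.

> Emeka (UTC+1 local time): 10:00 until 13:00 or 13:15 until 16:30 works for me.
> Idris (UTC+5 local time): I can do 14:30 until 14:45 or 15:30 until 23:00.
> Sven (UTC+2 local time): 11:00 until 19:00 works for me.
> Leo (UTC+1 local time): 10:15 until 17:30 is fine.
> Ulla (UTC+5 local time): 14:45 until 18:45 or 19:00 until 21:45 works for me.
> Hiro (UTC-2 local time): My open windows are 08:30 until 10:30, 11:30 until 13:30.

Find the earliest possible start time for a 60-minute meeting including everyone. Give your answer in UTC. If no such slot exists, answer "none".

Emeka in UTC: 09:00-12:00, 12:15-15:30 (subtract 1h to convert from UTC+1).
Idris in UTC: 09:30-09:45, 10:30-18:00 (subtract 5h to convert from UTC+5).
Sven in UTC: 09:00-17:00 (subtract 2h to convert from UTC+2).
Leo in UTC: 09:15-16:30 (subtract 1h to convert from UTC+1).
Ulla in UTC: 09:45-13:45, 14:00-16:45 (subtract 5h to convert from UTC+5).
Hiro in UTC: 10:30-12:30, 13:30-15:30 (add 2h to convert from UTC-2).
Emeka ∩ Idris: 09:30-09:45, 10:30-12:00, 12:15-15:30.
Emeka ∩ Idris ∩ Sven: 09:30-09:45, 10:30-12:00, 12:15-15:30.
Emeka ∩ Idris ∩ Sven ∩ Leo: 09:30-09:45, 10:30-12:00, 12:15-15:30.
Emeka ∩ Idris ∩ Sven ∩ Leo ∩ Ulla: 10:30-12:00, 12:15-13:45, 14:00-15:30.
Emeka ∩ Idris ∩ Sven ∩ Leo ∩ Ulla ∩ Hiro: 10:30-12:00, 12:15-12:30, 13:30-13:45, 14:00-15:30.
The first common window of at least 60 minutes is 10:30-12:00, so the earliest start is 10:30.

10:30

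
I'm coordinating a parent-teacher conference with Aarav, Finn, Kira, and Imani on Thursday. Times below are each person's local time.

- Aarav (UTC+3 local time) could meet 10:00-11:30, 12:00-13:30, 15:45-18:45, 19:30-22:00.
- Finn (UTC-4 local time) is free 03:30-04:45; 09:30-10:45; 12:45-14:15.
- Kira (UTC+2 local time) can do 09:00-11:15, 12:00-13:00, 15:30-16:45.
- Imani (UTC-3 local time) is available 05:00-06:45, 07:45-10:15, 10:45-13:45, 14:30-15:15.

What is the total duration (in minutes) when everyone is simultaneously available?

Aarav in UTC: 07:00-08:30, 09:00-10:30, 12:45-15:45, 16:30-19:00 (subtract 3h to convert from UTC+3).
Finn in UTC: 07:30-08:45, 13:30-14:45, 16:45-18:15 (add 4h to convert from UTC-4).
Kira in UTC: 07:00-09:15, 10:00-11:00, 13:30-14:45 (subtract 2h to convert from UTC+2).
Imani in UTC: 08:00-09:45, 10:45-13:15, 13:45-16:45, 17:30-18:15 (add 3h to convert from UTC-3).
Aarav ∩ Finn: 07:30-08:30, 13:30-14:45, 16:45-18:15.
Aarav ∩ Finn ∩ Kira: 07:30-08:30, 13:30-14:45.
Aarav ∩ Finn ∩ Kira ∩ Imani: 08:00-08:30, 13:45-14:45.
Summing the common windows: 30 + 60 = 90 minutes.

90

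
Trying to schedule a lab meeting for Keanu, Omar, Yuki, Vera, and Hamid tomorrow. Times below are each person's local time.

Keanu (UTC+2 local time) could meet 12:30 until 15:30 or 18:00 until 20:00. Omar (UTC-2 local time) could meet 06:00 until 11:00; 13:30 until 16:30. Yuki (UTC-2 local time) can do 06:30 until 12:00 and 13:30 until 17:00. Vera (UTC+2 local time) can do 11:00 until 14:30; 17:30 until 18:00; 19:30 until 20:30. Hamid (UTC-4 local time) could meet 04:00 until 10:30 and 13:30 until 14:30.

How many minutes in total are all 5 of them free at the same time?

150

Keanu in UTC: 10:30-13:30, 16:00-18:00 (subtract 2h to convert from UTC+2).
Omar in UTC: 08:00-13:00, 15:30-18:30 (add 2h to convert from UTC-2).
Yuki in UTC: 08:30-14:00, 15:30-19:00 (add 2h to convert from UTC-2).
Vera in UTC: 09:00-12:30, 15:30-16:00, 17:30-18:30 (subtract 2h to convert from UTC+2).
Hamid in UTC: 08:00-14:30, 17:30-18:30 (add 4h to convert from UTC-4).
Keanu ∩ Omar: 10:30-13:00, 16:00-18:00.
Keanu ∩ Omar ∩ Yuki: 10:30-13:00, 16:00-18:00.
Keanu ∩ Omar ∩ Yuki ∩ Vera: 10:30-12:30, 17:30-18:00.
Keanu ∩ Omar ∩ Yuki ∩ Vera ∩ Hamid: 10:30-12:30, 17:30-18:00.
Summing the common windows: 120 + 30 = 150 minutes.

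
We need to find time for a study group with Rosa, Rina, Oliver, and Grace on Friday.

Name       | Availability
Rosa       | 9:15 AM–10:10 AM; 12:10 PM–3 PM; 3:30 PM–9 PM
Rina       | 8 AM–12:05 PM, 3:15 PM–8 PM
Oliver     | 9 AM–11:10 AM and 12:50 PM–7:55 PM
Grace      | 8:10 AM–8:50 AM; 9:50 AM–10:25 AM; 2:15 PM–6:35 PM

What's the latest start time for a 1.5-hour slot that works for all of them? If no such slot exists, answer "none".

17:05

Rosa ∩ Rina: 09:15-10:10, 15:30-20:00.
Rosa ∩ Rina ∩ Oliver: 09:15-10:10, 15:30-19:55.
Rosa ∩ Rina ∩ Oliver ∩ Grace: 09:50-10:10, 15:30-18:35.
Those are the intersection windows.
The last common window of at least 90 minutes is 15:30-18:35; a 90-minute meeting can start as late as 17:05 and still end by 18:35.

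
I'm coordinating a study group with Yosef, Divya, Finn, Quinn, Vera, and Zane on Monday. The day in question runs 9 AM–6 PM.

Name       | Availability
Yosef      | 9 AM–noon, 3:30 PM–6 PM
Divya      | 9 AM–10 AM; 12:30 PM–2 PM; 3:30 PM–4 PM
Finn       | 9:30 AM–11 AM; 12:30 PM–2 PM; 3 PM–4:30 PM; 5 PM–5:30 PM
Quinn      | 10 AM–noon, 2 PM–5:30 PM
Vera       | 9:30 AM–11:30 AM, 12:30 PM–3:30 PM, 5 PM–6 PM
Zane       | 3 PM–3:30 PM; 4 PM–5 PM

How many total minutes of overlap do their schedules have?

0

Yosef ∩ Divya: 09:00-10:00, 15:30-16:00.
Yosef ∩ Divya ∩ Finn: 09:30-10:00, 15:30-16:00.
Yosef ∩ Divya ∩ Finn ∩ Quinn: 15:30-16:00.
Yosef ∩ Divya ∩ Finn ∩ Quinn ∩ Vera: ∅.
Yosef ∩ Divya ∩ Finn ∩ Quinn ∩ Vera ∩ Zane: ∅.
There is no time when everyone is free.
There is no common window, so the total is 0 minutes.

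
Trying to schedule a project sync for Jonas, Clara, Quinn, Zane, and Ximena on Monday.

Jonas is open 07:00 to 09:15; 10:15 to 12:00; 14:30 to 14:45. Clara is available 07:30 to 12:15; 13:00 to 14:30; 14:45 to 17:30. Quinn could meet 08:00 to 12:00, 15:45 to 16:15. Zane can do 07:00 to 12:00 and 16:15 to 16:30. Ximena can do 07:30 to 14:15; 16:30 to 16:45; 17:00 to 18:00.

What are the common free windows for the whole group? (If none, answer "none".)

08:00-09:15, 10:15-12:00

Jonas ∩ Clara: 07:30-09:15, 10:15-12:00.
Jonas ∩ Clara ∩ Quinn: 08:00-09:15, 10:15-12:00.
Jonas ∩ Clara ∩ Quinn ∩ Zane: 08:00-09:15, 10:15-12:00.
Jonas ∩ Clara ∩ Quinn ∩ Zane ∩ Ximena: 08:00-09:15, 10:15-12:00.
So the common availability across everyone is 08:00-09:15, 10:15-12:00.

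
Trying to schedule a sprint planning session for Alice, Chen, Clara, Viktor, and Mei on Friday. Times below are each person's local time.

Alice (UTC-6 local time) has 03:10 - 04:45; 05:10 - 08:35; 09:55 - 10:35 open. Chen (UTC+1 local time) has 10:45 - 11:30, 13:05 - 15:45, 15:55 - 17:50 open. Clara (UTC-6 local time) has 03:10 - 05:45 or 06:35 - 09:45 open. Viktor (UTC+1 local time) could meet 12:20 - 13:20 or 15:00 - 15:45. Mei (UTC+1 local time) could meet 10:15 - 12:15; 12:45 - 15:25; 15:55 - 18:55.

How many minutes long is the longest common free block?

25

Alice in UTC: 09:10-10:45, 11:10-14:35, 15:55-16:35 (add 6h to convert from UTC-6).
Chen in UTC: 09:45-10:30, 12:05-14:45, 14:55-16:50 (subtract 1h to convert from UTC+1).
Clara in UTC: 09:10-11:45, 12:35-15:45 (add 6h to convert from UTC-6).
Viktor in UTC: 11:20-12:20, 14:00-14:45 (subtract 1h to convert from UTC+1).
Mei in UTC: 09:15-11:15, 11:45-14:25, 14:55-17:55 (subtract 1h to convert from UTC+1).
Alice ∩ Chen: 09:45-10:30, 12:05-14:35, 15:55-16:35.
Alice ∩ Chen ∩ Clara: 09:45-10:30, 12:35-14:35.
Alice ∩ Chen ∩ Clara ∩ Viktor: 14:00-14:35.
Alice ∩ Chen ∩ Clara ∩ Viktor ∩ Mei: 14:00-14:25.
The longest is 14:00-14:25 at 25 minutes.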